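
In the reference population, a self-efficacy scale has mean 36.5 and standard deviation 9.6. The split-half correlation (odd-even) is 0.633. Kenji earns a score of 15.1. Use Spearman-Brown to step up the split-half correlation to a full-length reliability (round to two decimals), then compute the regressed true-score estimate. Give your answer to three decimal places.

Spearman-Brown: ρ = 2r/(1 + r) = 2(0.633)/(1 + 0.633) = 1.2660/1.633 = 0.7753 → 0.78
Weight the observed score by reliability and the mean by (1 − reliability): T̂ = 0.78·15.1 + 0.22·36.5 = 11.778 + 8.030 = 19.8080.

19.808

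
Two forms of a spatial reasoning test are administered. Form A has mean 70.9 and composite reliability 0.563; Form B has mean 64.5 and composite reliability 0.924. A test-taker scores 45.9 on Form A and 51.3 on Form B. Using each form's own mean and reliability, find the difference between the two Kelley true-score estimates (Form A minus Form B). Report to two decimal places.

T̂_A = 0.563(45.9) + 0.437(70.9) = 56.8250
T̂_B = 0.924(51.3) + 0.076(64.5) = 52.3032
T̂_A − T̂_B = 4.5218

4.52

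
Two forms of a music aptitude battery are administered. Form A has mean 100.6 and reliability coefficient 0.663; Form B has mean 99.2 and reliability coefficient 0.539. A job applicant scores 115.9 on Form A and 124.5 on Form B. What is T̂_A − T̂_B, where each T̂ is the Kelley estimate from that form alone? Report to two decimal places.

-2.09

T̂_A = 0.663(115.9) + 0.337(100.6) = 110.7439
T̂_B = 0.539(124.5) + 0.461(99.2) = 112.8367
T̂_A − T̂_B = -2.0928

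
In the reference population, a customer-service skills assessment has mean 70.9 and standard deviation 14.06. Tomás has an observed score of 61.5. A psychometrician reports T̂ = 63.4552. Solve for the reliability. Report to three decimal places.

0.792

T̂ = ρX + (1 − ρ)μ  ⇒  T̂ − μ = ρ(X − μ)
ρ = (T̂ − μ)/(X − μ) = (63.4552 − 70.9) / (61.5 − 70.9) = -7.4448 / -9.4 = 0.79200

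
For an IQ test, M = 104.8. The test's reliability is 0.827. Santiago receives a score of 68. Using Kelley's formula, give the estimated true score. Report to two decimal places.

Kelley's formula gives T̂ = 0.827·68 + 0.173·104.8 = 56.236 + 18.1304 = 74.366.

74.37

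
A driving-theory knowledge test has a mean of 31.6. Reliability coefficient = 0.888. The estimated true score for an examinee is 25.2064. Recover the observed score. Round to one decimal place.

24.4

T̂ = ρX + (1 − ρ)μ  ⇒  X = (T̂ − (1 − ρ)μ) / ρ
X = (25.2064 − 0.112 × 31.6) / 0.888 = (25.2064 − 3.5392) / 0.888 = 21.6672 / 0.888 = 24.400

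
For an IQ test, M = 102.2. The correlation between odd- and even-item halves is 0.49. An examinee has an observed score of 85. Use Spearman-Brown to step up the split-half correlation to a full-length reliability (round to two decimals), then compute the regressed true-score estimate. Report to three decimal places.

90.848

Spearman-Brown: ρ = 2r/(1 + r) = 2(0.49)/(1 + 0.49) = 0.980/1.49 = 0.6577 → 0.66
Weight the observed score by reliability and the mean by (1 − reliability): T̂ = 0.66·85 + 0.34·102.2 = 56.10 + 34.748 = 90.8480.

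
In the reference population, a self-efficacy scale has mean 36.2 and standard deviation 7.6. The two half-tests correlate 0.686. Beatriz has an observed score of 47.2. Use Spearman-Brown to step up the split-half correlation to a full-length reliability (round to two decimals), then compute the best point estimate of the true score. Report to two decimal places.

45.11

Spearman-Brown: ρ = 2r/(1 + r) = 2(0.686)/(1 + 0.686) = 1.3720/1.686 = 0.8138 → 0.81
Kelley's formula gives T̂ = 0.81·47.2 + 0.19·36.2 = 38.232 + 6.878 = 45.110.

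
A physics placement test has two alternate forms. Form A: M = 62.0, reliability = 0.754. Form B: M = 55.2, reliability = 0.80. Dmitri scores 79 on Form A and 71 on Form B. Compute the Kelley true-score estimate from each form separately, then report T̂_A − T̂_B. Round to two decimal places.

T̂_A = 0.754(79) + 0.246(62.0) = 74.8180
T̂_B = 0.80(71) + 0.20(55.2) = 67.8400
T̂_A − T̂_B = 6.9780

6.98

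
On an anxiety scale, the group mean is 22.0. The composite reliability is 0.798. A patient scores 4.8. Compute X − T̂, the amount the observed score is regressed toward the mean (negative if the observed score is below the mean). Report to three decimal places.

-3.474

T̂ = 0.798(4.8) + 0.202(22.0) = 3.8304 + 4.4440 = 8.27440 → 8.2744
X − T̂ = 4.8 − 8.2744 = -3.4744 → -3.474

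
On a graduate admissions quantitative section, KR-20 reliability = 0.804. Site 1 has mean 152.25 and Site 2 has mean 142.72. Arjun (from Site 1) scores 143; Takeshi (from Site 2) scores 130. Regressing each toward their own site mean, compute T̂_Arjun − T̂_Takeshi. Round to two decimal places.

12.32

T̂_Arjun = 0.804(143) + 0.196(152.25) = 144.8130
T̂_Takeshi = 0.804(130) + 0.196(142.72) = 132.4931
Difference = 144.8130 − 132.4931 = 12.3199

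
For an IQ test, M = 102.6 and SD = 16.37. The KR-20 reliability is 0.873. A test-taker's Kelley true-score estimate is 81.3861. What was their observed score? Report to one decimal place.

78.3

T̂ = ρX + (1 − ρ)μ  ⇒  X = (T̂ − (1 − ρ)μ) / ρ
X = (81.3861 − 0.127 × 102.6) / 0.873 = (81.3861 − 13.0302) / 0.873 = 68.3559 / 0.873 = 78.300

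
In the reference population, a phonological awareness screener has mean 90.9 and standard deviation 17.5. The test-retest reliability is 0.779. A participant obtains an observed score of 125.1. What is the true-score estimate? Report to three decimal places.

Weight the observed score by reliability and the mean by (1 − reliability): T̂ = 0.779·125.1 + 0.221·90.9 = 97.4529 + 20.0889 = 117.5418.

117.542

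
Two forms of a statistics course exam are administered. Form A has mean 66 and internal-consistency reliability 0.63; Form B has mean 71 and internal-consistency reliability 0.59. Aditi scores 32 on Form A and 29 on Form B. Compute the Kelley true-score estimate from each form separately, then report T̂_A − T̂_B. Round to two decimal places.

-1.64

T̂_A = 0.63(32) + 0.37(66) = 44.5800
T̂_B = 0.59(29) + 0.41(71) = 46.2200
T̂_A − T̂_B = -1.6400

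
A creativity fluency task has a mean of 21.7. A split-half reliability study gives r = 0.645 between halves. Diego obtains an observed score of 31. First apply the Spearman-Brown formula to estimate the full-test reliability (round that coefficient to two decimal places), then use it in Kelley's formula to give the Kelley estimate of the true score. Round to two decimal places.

Spearman-Brown: ρ = 2r/(1 + r) = 2(0.645)/(1 + 0.645) = 1.2900/1.645 = 0.7842 → 0.78
Kelley's formula gives T̂ = 0.78·31 + 0.22·21.7 = 24.18 + 4.774 = 28.954.

28.95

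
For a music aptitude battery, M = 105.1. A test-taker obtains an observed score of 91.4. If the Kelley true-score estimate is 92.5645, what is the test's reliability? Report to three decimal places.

T̂ = ρX + (1 − ρ)μ  ⇒  T̂ − μ = ρ(X − μ)
ρ = (T̂ − μ)/(X − μ) = (92.5645 − 105.1) / (91.4 − 105.1) = -12.5355 / -13.7 = 0.91500

0.915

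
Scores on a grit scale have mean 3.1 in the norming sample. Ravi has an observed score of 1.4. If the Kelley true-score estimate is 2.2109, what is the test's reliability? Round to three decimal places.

0.523

T̂ = ρX + (1 − ρ)μ  ⇒  T̂ − μ = ρ(X − μ)
ρ = (T̂ − μ)/(X − μ) = (2.2109 − 3.1) / (1.4 − 3.1) = -0.8891 / -1.7 = 0.52300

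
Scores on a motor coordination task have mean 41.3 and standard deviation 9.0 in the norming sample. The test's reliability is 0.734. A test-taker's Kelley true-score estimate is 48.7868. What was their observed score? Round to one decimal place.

51.5

T̂ = ρX + (1 − ρ)μ  ⇒  X = (T̂ − (1 − ρ)μ) / ρ
X = (48.7868 − 0.266 × 41.3) / 0.734 = (48.7868 − 10.9858) / 0.734 = 37.8010 / 0.734 = 51.500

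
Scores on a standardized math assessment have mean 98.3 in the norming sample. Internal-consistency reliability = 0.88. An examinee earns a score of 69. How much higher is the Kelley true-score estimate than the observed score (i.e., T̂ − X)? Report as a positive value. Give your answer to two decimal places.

Kelley's formula gives T̂ = 0.88·69 + 0.12·98.3 = 60.72 + 11.796 = 72.5160.
T̂ − X = 72.516 − 69 = 3.516 → 3.52

3.52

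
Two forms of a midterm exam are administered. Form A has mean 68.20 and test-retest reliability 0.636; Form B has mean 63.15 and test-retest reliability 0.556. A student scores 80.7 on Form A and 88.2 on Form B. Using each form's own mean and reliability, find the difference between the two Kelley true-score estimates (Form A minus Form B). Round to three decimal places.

T̂_A = 0.636(80.7) + 0.364(68.20) = 76.15000
T̂_B = 0.556(88.2) + 0.444(63.15) = 77.07780
T̂_A − T̂_B = -0.92780

-0.928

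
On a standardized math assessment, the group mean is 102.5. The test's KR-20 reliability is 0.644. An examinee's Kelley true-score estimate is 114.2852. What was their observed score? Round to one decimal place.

T̂ = ρX + (1 − ρ)μ  ⇒  X = (T̂ − (1 − ρ)μ) / ρ
X = (114.2852 − 0.356 × 102.5) / 0.644 = (114.2852 − 36.4900) / 0.644 = 77.7952 / 0.644 = 120.800

120.8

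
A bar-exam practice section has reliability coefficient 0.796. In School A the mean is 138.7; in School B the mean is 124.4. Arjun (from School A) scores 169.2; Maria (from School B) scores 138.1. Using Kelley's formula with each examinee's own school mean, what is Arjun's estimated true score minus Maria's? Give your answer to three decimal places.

27.673

T̂_Arjun = 0.796(169.2) + 0.204(138.7) = 162.97800
T̂_Maria = 0.796(138.1) + 0.204(124.4) = 135.30520
Difference = 162.97800 − 135.30520 = 27.67280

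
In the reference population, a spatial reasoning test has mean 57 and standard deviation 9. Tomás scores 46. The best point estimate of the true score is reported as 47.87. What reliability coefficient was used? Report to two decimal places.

0.83

T̂ = ρX + (1 − ρ)μ  ⇒  T̂ − μ = ρ(X − μ)
ρ = (T̂ − μ)/(X − μ) = (47.87 − 57) / (46 − 57) = -9.13 / -11.0 = 0.8300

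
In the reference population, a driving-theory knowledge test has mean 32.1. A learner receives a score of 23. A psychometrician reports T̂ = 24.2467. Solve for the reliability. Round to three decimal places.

T̂ = ρX + (1 − ρ)μ  ⇒  T̂ − μ = ρ(X − μ)
ρ = (T̂ − μ)/(X − μ) = (24.2467 − 32.1) / (23 − 32.1) = -7.8533 / -9.1 = 0.86300

0.863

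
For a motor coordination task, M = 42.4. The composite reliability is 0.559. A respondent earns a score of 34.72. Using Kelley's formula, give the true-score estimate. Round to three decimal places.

38.107

T̂ = 0.559(34.72) + 0.441(42.4) = 19.40848 + 18.6984 = 38.1069 → 38.107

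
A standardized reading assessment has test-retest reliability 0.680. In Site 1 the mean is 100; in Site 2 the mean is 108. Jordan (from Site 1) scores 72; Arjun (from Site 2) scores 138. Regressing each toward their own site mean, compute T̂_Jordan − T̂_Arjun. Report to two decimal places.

-47.44

T̂_Jordan = 0.680(72) + 0.320(100) = 80.9600
T̂_Arjun = 0.680(138) + 0.320(108) = 128.4000
Difference = 80.9600 − 128.4000 = -47.4400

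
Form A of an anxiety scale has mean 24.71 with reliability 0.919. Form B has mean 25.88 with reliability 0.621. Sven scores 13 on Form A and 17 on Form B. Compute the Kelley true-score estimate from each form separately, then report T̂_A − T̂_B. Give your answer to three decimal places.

-6.417

T̂_A = 0.919(13) + 0.081(24.71) = 13.94851
T̂_B = 0.621(17) + 0.379(25.88) = 20.36552
T̂_A − T̂_B = -6.41701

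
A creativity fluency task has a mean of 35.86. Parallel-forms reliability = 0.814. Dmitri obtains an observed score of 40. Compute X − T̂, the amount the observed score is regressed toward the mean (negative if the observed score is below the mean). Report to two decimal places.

T̂ = 0.814(40) + 0.186(35.86) = 32.560 + 6.66996 = 39.2300 → 39.230
X − T̂ = 40 − 39.230 = 0.770 → 0.77

0.77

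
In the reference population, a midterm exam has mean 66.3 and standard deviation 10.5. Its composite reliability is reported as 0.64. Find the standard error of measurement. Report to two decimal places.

6.30

SEM = SD · √(1 − ρ) = 10.5 × √0.36 = 10.5 × 0.6000 = 6.300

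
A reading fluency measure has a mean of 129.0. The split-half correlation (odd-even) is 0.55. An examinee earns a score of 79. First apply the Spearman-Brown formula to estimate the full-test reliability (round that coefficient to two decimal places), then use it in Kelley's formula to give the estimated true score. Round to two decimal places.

Spearman-Brown: ρ = 2r/(1 + r) = 2(0.55)/(1 + 0.55) = 1.100/1.55 = 0.7097 → 0.71
Kelley's formula gives T̂ = 0.71·79 + 0.29·129.0 = 56.09 + 37.410 = 93.500.

93.50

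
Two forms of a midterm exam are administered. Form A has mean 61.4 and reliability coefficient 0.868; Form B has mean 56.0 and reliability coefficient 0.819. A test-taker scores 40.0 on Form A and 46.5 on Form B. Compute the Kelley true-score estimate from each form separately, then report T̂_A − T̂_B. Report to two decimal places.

-5.39

T̂_A = 0.868(40.0) + 0.132(61.4) = 42.8248
T̂_B = 0.819(46.5) + 0.181(56.0) = 48.2195
T̂_A − T̂_B = -5.3947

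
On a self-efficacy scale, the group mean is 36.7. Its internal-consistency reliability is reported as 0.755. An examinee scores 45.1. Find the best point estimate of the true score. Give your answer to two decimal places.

43.04

T̂ = 0.755(45.1) + 0.245(36.7) = 34.0505 + 8.9915 = 43.042 → 43.04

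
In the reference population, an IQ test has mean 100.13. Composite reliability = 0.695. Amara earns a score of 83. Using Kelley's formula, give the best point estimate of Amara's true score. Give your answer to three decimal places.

88.225

T̂ = ρX + (1 − ρ)μ
  = 0.695 × 83 + 0.305 × 100.13
  = 57.685 + 30.53965
  = 88.2246
  ≈ 88.225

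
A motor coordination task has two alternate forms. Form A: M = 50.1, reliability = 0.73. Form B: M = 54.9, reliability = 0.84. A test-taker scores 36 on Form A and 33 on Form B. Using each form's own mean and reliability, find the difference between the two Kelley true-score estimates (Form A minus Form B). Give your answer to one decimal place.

T̂_A = 0.73(36) + 0.27(50.1) = 39.807
T̂_B = 0.84(33) + 0.16(54.9) = 36.504
T̂_A − T̂_B = 3.303

3.3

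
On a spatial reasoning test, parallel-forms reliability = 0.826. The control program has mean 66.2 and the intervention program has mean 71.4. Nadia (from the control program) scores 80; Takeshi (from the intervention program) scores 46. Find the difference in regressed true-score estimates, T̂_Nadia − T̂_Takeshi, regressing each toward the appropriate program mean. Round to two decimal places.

27.18

T̂_Nadia = 0.826(80) + 0.174(66.2) = 77.5988
T̂_Takeshi = 0.826(46) + 0.174(71.4) = 50.4196
Difference = 77.5988 − 50.4196 = 27.1792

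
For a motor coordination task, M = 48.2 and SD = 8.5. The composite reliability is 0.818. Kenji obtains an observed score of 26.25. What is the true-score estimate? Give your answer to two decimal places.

T̂ = ρX + (1 − ρ)μ
  = 0.818 × 26.25 + 0.182 × 48.2
  = 21.47250 + 8.7724
  = 30.245
  ≈ 30.24

30.24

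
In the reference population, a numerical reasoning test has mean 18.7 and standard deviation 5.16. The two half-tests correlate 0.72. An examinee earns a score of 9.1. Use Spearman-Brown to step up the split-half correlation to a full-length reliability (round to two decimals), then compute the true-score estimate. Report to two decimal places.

Spearman-Brown: ρ = 2r/(1 + r) = 2(0.72)/(1 + 0.72) = 1.440/1.72 = 0.8372 → 0.84
T̂ = ρX + (1 − ρ)μ
  = 0.84 × 9.1 + 0.16 × 18.7
  = 7.644 + 2.992
  = 10.636
  ≈ 10.64

10.64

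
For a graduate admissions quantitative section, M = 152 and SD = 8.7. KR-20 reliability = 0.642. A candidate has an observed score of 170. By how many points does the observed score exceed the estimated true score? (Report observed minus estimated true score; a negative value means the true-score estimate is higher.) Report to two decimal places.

Weight the observed score by reliability and the mean by (1 − reliability): T̂ = 0.642·170 + 0.358·152 = 109.140 + 54.416 = 163.5560.
X − T̂ = 170 − 163.556 = 6.444 → 6.44

6.44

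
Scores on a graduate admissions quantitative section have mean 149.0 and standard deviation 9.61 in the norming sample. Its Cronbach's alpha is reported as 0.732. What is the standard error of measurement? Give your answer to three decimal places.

SEM = SD · √(1 − ρ) = 9.61 × √0.268 = 9.61 × 0.5177 = 4.9750

4.975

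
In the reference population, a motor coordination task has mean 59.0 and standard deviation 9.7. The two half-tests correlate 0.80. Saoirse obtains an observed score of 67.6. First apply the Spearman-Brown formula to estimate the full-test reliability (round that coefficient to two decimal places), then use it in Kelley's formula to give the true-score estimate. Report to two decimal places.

66.65

Spearman-Brown: ρ = 2r/(1 + r) = 2(0.80)/(1 + 0.80) = 1.600/1.80 = 0.8889 → 0.89
Weight the observed score by reliability and the mean by (1 − reliability): T̂ = 0.89·67.6 + 0.11·59.0 = 60.164 + 6.490 = 66.654.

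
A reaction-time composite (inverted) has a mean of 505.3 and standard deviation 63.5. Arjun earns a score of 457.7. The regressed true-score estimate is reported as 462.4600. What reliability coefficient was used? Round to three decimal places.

T̂ = ρX + (1 − ρ)μ  ⇒  T̂ − μ = ρ(X − μ)
ρ = (T̂ − μ)/(X − μ) = (462.4600 − 505.3) / (457.7 − 505.3) = -42.8400 / -47.6 = 0.90000

0.900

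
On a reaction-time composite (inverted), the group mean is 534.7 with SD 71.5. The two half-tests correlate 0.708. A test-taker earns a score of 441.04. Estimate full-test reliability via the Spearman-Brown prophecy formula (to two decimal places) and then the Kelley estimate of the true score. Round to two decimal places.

456.96

Spearman-Brown: ρ = 2r/(1 + r) = 2(0.708)/(1 + 0.708) = 1.4160/1.708 = 0.8290 → 0.83
T̂ = 0.83(441.04) + 0.17(534.7) = 366.0632 + 90.899 = 456.962 → 456.96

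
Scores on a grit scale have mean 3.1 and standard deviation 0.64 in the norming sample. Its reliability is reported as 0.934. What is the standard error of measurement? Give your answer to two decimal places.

0.16

SEM = SD · √(1 − ρ) = 0.64 × √0.066 = 0.64 × 0.2569 = 0.164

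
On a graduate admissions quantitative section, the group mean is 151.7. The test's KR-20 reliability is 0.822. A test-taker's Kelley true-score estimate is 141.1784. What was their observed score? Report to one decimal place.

138.9

T̂ = ρX + (1 − ρ)μ  ⇒  X = (T̂ − (1 − ρ)μ) / ρ
X = (141.1784 − 0.178 × 151.7) / 0.822 = (141.1784 − 27.0026) / 0.822 = 114.1758 / 0.822 = 138.900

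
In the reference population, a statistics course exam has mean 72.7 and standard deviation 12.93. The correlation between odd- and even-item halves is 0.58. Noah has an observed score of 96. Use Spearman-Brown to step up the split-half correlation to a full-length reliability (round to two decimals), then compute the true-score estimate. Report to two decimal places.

Spearman-Brown: ρ = 2r/(1 + r) = 2(0.58)/(1 + 0.58) = 1.160/1.58 = 0.7342 → 0.73
T̂ = 0.73(96) + 0.27(72.7) = 70.08 + 19.629 = 89.709 → 89.71

89.71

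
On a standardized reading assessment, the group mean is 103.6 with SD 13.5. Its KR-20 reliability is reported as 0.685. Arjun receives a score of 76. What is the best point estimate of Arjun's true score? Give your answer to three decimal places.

84.694

Regress the observed score toward the mean by the unreliability: T̂ = 0.685·76 + 0.315·103.6 = 52.060 + 32.6340 = 84.6940.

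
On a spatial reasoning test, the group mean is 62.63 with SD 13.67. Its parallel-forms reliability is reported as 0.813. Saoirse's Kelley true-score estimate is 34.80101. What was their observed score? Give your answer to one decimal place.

28.4

T̂ = ρX + (1 − ρ)μ  ⇒  X = (T̂ − (1 − ρ)μ) / ρ
X = (34.80101 − 0.187 × 62.63) / 0.813 = (34.80101 − 11.71181) / 0.813 = 23.08920 / 0.813 = 28.400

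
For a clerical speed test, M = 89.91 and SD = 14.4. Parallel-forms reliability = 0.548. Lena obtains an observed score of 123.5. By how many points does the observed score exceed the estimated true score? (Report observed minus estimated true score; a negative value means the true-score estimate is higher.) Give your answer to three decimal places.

Kelley's formula gives T̂ = 0.548·123.5 + 0.452·89.91 = 67.6780 + 40.63932 = 108.31732.
X − T̂ = 123.5 − 108.3173 = 15.1827 → 15.183

15.183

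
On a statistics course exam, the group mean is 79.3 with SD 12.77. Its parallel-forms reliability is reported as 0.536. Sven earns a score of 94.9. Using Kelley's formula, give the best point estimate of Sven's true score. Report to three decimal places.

T̂ = 0.536(94.9) + 0.464(79.3) = 50.8664 + 36.7952 = 87.6616 → 87.662

87.662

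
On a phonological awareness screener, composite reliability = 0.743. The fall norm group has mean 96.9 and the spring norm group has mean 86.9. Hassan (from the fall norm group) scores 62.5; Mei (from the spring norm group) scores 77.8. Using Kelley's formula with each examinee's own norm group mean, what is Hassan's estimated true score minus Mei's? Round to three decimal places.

-8.798

T̂_Hassan = 0.743(62.5) + 0.257(96.9) = 71.34080
T̂_Mei = 0.743(77.8) + 0.257(86.9) = 80.13870
Difference = 71.34080 − 80.13870 = -8.79790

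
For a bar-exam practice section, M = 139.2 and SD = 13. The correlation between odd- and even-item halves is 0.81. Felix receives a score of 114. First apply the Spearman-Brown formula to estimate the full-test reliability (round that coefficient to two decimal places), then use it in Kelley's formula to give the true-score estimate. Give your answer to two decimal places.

116.52

Spearman-Brown: ρ = 2r/(1 + r) = 2(0.81)/(1 + 0.81) = 1.620/1.81 = 0.8950 → 0.90
T̂ = 0.90(114) + 0.10(139.2) = 102.60 + 13.920 = 116.520 → 116.52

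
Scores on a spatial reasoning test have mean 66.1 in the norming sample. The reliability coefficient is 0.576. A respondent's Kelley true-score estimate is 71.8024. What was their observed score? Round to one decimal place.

T̂ = ρX + (1 − ρ)μ  ⇒  X = (T̂ − (1 − ρ)μ) / ρ
X = (71.8024 − 0.424 × 66.1) / 0.576 = (71.8024 − 28.0264) / 0.576 = 43.7760 / 0.576 = 76.000

76.0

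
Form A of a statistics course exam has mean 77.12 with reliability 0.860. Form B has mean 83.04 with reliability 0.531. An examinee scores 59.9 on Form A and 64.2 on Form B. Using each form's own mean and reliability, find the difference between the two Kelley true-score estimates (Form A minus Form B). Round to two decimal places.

T̂_A = 0.860(59.9) + 0.140(77.12) = 62.3108
T̂_B = 0.531(64.2) + 0.469(83.04) = 73.0360
T̂_A − T̂_B = -10.7252

-10.73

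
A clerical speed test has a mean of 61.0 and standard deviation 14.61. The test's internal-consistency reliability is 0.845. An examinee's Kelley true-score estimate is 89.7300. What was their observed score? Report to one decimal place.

T̂ = ρX + (1 − ρ)μ  ⇒  X = (T̂ − (1 − ρ)μ) / ρ
X = (89.7300 − 0.155 × 61.0) / 0.845 = (89.7300 − 9.4550) / 0.845 = 80.2750 / 0.845 = 95.000

95.0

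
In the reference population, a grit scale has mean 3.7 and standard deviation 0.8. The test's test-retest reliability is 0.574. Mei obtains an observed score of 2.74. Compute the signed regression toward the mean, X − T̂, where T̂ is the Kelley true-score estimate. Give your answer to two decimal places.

Regress the observed score toward the mean by the unreliability: T̂ = 0.574·2.74 + 0.426·3.7 = 1.57276 + 1.5762 = 3.1490.
X − T̂ = 2.74 − 3.149 = -0.409 → -0.41

-0.41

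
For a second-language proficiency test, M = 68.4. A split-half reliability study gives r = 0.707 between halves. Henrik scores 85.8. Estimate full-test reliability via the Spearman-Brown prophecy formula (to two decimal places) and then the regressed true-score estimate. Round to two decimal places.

Spearman-Brown: ρ = 2r/(1 + r) = 2(0.707)/(1 + 0.707) = 1.4140/1.707 = 0.8284 → 0.83
Regress the observed score toward the mean by the unreliability: T̂ = 0.83·85.8 + 0.17·68.4 = 71.214 + 11.628 = 82.842.

82.84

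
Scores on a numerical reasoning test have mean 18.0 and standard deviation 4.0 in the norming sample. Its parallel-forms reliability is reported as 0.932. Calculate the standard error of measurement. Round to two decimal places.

1.04

SEM = SD · √(1 − ρ) = 4.0 × √0.068 = 4.0 × 0.2608 = 1.043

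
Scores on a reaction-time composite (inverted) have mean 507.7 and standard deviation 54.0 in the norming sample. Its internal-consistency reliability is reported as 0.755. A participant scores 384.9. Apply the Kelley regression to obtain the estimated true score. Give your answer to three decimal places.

T̂ = 0.755(384.9) + 0.245(507.7) = 290.5995 + 124.3865 = 414.9860 → 414.986

414.986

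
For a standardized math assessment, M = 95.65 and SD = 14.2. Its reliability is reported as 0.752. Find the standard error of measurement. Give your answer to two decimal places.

7.07

SEM = SD · √(1 − ρ) = 14.2 × √0.248 = 14.2 × 0.4980 = 7.072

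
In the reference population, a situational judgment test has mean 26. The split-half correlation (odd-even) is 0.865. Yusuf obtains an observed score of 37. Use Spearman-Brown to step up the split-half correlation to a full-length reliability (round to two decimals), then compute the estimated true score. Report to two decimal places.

Spearman-Brown: ρ = 2r/(1 + r) = 2(0.865)/(1 + 0.865) = 1.7300/1.865 = 0.9276 → 0.93
T̂ = 0.93(37) + 0.07(26) = 34.41 + 1.82 = 36.230 → 36.23

36.23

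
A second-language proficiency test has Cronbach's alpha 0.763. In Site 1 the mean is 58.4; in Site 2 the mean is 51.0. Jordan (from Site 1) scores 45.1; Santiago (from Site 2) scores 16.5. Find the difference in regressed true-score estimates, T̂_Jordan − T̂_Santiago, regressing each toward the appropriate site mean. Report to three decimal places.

23.576

T̂_Jordan = 0.763(45.1) + 0.237(58.4) = 48.25210
T̂_Santiago = 0.763(16.5) + 0.237(51.0) = 24.67650
Difference = 48.25210 − 24.67650 = 23.57560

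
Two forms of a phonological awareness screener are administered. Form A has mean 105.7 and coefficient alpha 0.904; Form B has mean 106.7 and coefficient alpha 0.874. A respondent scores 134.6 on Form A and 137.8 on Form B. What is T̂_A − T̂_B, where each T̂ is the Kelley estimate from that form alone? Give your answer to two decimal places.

-2.06

T̂_A = 0.904(134.6) + 0.096(105.7) = 131.8256
T̂_B = 0.874(137.8) + 0.126(106.7) = 133.8814
T̂_A − T̂_B = -2.0558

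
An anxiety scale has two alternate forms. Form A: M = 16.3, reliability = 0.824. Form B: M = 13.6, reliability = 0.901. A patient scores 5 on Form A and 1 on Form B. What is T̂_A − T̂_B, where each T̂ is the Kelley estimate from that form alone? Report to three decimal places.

4.741

T̂_A = 0.824(5) + 0.176(16.3) = 6.98880
T̂_B = 0.901(1) + 0.099(13.6) = 2.24740
T̂_A − T̂_B = 4.74140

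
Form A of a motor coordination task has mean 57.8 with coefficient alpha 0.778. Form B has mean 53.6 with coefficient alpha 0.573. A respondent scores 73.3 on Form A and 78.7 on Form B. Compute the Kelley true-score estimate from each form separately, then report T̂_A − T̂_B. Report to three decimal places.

1.877

T̂_A = 0.778(73.3) + 0.222(57.8) = 69.85900
T̂_B = 0.573(78.7) + 0.427(53.6) = 67.98230
T̂_A − T̂_B = 1.87670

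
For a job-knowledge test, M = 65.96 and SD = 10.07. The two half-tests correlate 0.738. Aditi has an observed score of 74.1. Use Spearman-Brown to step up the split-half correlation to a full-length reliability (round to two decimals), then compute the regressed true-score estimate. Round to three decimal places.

Spearman-Brown: ρ = 2r/(1 + r) = 2(0.738)/(1 + 0.738) = 1.4760/1.738 = 0.8493 → 0.85
T̂ = ρX + (1 − ρ)μ
  = 0.85 × 74.1 + 0.15 × 65.96
  = 62.985 + 9.8940
  = 72.8790
  ≈ 72.879

72.879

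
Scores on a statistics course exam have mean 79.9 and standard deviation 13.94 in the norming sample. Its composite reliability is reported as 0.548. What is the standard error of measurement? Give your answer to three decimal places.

SEM = SD · √(1 − ρ) = 13.94 × √0.452 = 13.94 × 0.6723 = 9.3720

9.372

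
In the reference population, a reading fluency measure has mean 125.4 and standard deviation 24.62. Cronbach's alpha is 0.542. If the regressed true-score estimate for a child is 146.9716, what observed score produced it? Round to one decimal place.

165.2

T̂ = ρX + (1 − ρ)μ  ⇒  X = (T̂ − (1 − ρ)μ) / ρ
X = (146.9716 − 0.458 × 125.4) / 0.542 = (146.9716 − 57.4332) / 0.542 = 89.5384 / 0.542 = 165.200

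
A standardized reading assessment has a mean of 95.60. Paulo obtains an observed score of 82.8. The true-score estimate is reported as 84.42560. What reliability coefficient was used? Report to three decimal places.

0.873

T̂ = ρX + (1 − ρ)μ  ⇒  T̂ − μ = ρ(X − μ)
ρ = (T̂ − μ)/(X − μ) = (84.42560 − 95.60) / (82.8 − 95.60) = -11.17440 / -12.80 = 0.87300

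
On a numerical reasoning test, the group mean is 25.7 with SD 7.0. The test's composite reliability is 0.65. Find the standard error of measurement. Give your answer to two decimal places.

SEM = SD · √(1 − ρ) = 7.0 × √0.35 = 7.0 × 0.5916 = 4.141

4.14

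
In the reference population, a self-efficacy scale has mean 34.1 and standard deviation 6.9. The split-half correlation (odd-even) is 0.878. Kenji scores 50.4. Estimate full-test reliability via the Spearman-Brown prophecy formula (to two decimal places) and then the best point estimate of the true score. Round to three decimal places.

Spearman-Brown: ρ = 2r/(1 + r) = 2(0.878)/(1 + 0.878) = 1.7560/1.878 = 0.9350 → 0.94
Weight the observed score by reliability and the mean by (1 − reliability): T̂ = 0.94·50.4 + 0.06·34.1 = 47.376 + 2.046 = 49.4220.

49.422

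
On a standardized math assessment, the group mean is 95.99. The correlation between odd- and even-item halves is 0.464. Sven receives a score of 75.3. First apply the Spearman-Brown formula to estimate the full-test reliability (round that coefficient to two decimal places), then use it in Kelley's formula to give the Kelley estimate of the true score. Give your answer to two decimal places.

82.96

Spearman-Brown: ρ = 2r/(1 + r) = 2(0.464)/(1 + 0.464) = 0.9280/1.464 = 0.6339 → 0.63
T̂ = ρX + (1 − ρ)μ
  = 0.63 × 75.3 + 0.37 × 95.99
  = 47.439 + 35.5163
  = 82.955
  ≈ 82.96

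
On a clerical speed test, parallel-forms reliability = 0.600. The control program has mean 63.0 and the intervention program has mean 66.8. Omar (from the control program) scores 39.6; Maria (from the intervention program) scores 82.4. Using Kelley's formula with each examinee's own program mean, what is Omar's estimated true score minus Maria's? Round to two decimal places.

T̂_Omar = 0.600(39.6) + 0.400(63.0) = 48.9600
T̂_Maria = 0.600(82.4) + 0.400(66.8) = 76.1600
Difference = 48.9600 − 76.1600 = -27.2000

-27.20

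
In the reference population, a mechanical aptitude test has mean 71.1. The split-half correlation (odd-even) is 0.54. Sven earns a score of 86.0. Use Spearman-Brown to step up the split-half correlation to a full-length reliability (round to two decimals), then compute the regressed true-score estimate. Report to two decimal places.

81.53

Spearman-Brown: ρ = 2r/(1 + r) = 2(0.54)/(1 + 0.54) = 1.080/1.54 = 0.7013 → 0.70
T̂ = 0.70(86.0) + 0.30(71.1) = 60.200 + 21.330 = 81.530 → 81.53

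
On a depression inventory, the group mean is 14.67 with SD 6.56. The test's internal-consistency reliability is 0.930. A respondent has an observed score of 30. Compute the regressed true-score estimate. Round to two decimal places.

28.93

T̂ = ρX + (1 − ρ)μ
  = 0.930 × 30 + 0.070 × 14.67
  = 27.900 + 1.02690
  = 28.927
  ≈ 28.93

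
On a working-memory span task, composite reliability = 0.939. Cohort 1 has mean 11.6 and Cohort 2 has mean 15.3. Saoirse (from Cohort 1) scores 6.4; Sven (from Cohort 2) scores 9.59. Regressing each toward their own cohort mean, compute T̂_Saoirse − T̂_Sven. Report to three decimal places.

T̂_Saoirse = 0.939(6.4) + 0.061(11.6) = 6.71720
T̂_Sven = 0.939(9.59) + 0.061(15.3) = 9.93831
Difference = 6.71720 − 9.93831 = -3.22111

-3.221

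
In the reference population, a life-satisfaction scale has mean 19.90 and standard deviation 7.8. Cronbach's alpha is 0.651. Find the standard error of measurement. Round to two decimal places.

4.61

SEM = SD · √(1 − ρ) = 7.8 × √0.349 = 7.8 × 0.5908 = 4.608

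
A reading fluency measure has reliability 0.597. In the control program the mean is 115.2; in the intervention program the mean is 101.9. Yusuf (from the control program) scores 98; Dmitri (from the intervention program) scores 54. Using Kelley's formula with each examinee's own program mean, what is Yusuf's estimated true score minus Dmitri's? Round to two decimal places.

31.63

T̂_Yusuf = 0.597(98) + 0.403(115.2) = 104.9316
T̂_Dmitri = 0.597(54) + 0.403(101.9) = 73.3037
Difference = 104.9316 − 73.3037 = 31.6279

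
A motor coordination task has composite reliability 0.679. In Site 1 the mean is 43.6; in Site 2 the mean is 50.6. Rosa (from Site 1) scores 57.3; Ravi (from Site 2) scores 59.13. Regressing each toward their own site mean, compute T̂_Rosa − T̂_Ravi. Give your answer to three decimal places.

-3.490

T̂_Rosa = 0.679(57.3) + 0.321(43.6) = 52.90230
T̂_Ravi = 0.679(59.13) + 0.321(50.6) = 56.39187
Difference = 52.90230 − 56.39187 = -3.48957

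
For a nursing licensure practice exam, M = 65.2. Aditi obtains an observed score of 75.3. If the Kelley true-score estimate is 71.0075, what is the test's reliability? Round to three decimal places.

T̂ = ρX + (1 − ρ)μ  ⇒  T̂ − μ = ρ(X − μ)
ρ = (T̂ − μ)/(X − μ) = (71.0075 − 65.2) / (75.3 − 65.2) = 5.8075 / 10.1 = 0.57500

0.575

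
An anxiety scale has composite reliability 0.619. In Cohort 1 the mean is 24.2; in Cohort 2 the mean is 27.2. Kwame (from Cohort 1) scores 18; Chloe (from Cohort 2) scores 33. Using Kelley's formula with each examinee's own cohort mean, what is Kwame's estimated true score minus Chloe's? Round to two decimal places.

T̂_Kwame = 0.619(18) + 0.381(24.2) = 20.3622
T̂_Chloe = 0.619(33) + 0.381(27.2) = 30.7902
Difference = 20.3622 − 30.7902 = -10.4280

-10.43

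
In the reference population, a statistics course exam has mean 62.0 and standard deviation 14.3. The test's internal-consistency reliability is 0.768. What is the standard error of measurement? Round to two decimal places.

SEM = SD · √(1 − ρ) = 14.3 × √0.232 = 14.3 × 0.4817 = 6.888

6.89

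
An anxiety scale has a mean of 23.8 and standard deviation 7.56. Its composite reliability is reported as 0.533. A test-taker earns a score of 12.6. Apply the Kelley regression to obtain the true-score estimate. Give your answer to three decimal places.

Kelley's formula gives T̂ = 0.533·12.6 + 0.467·23.8 = 6.7158 + 11.1146 = 17.8304.

17.830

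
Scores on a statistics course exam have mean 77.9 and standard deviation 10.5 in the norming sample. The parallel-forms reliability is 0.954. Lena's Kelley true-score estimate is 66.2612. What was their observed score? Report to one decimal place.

65.7

T̂ = ρX + (1 − ρ)μ  ⇒  X = (T̂ − (1 − ρ)μ) / ρ
X = (66.2612 − 0.046 × 77.9) / 0.954 = (66.2612 − 3.5834) / 0.954 = 62.6778 / 0.954 = 65.700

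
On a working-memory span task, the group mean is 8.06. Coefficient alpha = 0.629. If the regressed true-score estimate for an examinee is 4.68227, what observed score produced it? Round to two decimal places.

2.69

T̂ = ρX + (1 − ρ)μ  ⇒  X = (T̂ − (1 − ρ)μ) / ρ
X = (4.68227 − 0.371 × 8.06) / 0.629 = (4.68227 − 2.99026) / 0.629 = 1.69201 / 0.629 = 2.6900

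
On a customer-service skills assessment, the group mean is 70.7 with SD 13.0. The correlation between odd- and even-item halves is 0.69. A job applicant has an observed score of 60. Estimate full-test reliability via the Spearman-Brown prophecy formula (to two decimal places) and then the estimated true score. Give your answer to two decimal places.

Spearman-Brown: ρ = 2r/(1 + r) = 2(0.69)/(1 + 0.69) = 1.380/1.69 = 0.8166 → 0.82
T̂ = ρX + (1 − ρ)μ
  = 0.82 × 60 + 0.18 × 70.7
  = 49.20 + 12.726
  = 61.926
  ≈ 61.93

61.93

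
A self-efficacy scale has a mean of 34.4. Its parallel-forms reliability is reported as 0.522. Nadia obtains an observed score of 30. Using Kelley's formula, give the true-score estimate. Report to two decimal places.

32.10

T̂ = ρX + (1 − ρ)μ
  = 0.522 × 30 + 0.478 × 34.4
  = 15.660 + 16.4432
  = 32.103
  ≈ 32.10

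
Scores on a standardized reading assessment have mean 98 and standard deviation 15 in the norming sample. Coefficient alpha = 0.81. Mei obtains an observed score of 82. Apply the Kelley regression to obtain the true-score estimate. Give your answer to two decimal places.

Weight the observed score by reliability and the mean by (1 − reliability): T̂ = 0.81·82 + 0.19·98 = 66.42 + 18.62 = 85.040.

85.04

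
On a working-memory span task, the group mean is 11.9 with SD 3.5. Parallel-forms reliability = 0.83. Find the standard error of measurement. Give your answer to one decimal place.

1.4

SEM = SD · √(1 − ρ) = 3.5 × √0.17 = 3.5 × 0.4123 = 1.443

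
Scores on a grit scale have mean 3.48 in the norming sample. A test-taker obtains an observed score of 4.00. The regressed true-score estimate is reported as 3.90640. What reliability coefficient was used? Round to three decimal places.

0.820

T̂ = ρX + (1 − ρ)μ  ⇒  T̂ − μ = ρ(X − μ)
ρ = (T̂ − μ)/(X − μ) = (3.90640 − 3.48) / (4.00 − 3.48) = 0.42640 / 0.52 = 0.82000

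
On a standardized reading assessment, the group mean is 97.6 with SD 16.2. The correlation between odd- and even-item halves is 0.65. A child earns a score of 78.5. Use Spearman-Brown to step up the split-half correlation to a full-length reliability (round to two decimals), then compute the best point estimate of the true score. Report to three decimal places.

Spearman-Brown: ρ = 2r/(1 + r) = 2(0.65)/(1 + 0.65) = 1.300/1.65 = 0.7879 → 0.79
Regress the observed score toward the mean by the unreliability: T̂ = 0.79·78.5 + 0.21·97.6 = 62.015 + 20.496 = 82.5110.

82.511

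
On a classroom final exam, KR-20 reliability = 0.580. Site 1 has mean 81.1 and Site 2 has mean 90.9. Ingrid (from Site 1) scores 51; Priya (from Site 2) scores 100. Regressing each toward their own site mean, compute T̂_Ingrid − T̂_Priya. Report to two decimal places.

T̂_Ingrid = 0.580(51) + 0.420(81.1) = 63.6420
T̂_Priya = 0.580(100) + 0.420(90.9) = 96.1780
Difference = 63.6420 − 96.1780 = -32.5360

-32.54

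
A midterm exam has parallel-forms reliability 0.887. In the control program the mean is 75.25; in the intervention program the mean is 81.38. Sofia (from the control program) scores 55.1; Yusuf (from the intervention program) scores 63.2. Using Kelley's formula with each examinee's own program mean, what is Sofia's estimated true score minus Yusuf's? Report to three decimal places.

T̂_Sofia = 0.887(55.1) + 0.113(75.25) = 57.37695
T̂_Yusuf = 0.887(63.2) + 0.113(81.38) = 65.25434
Difference = 57.37695 − 65.25434 = -7.87739

-7.877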